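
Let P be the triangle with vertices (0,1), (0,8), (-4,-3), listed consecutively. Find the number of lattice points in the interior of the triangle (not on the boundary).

By the shoelace formula, twice the signed area is |(0·8 − 0·1) + (0·(-3) − (-4)·8) + ((-4)·1 − 0·(-3))| = 28, so the area is 14.
The number of boundary lattice points is Σ gcd(|Δx|,|Δy|) = gcd(0,7) + gcd(4,11) + gcd(4,4) = 7+1+4 = 12.
Pick's theorem gives I = A − B/2 + 1 = 14 − 12/2 + 1 = 9.

9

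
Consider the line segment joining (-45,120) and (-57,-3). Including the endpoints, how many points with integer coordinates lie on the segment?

4

The number of lattice points on a segment between lattice points is gcd(|Δx|,|Δy|) + 1 = gcd(12,123) + 1 = 3 + 1 = 4.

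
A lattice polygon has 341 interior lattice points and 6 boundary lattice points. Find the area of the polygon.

By Pick's theorem, A = I + B/2 − 1 = 341 + 6/2 − 1 = 343.

343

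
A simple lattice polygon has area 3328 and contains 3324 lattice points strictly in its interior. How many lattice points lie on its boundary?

10

Pick's theorem gives A = I + B/2 − 1, so B = 2(A − I + 1) = 2(3328 − 3324 + 1) = 10.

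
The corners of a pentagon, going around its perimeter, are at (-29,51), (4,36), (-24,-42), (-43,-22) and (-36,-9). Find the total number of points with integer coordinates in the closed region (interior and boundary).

2171

The shoelace formula gives twice the area as |((-29)·36 − 4·51) + (4·(-42) − (-24)·36) + ((-24)·(-22) − (-43)·(-42)) + ((-43)·(-9) − (-36)·(-22)) + ((-36)·51 − (-29)·(-9))| = 4332, so the area is 2166.
Along each edge there are gcd(|Δx|,|Δy|)+1 lattice points, so counting each shared vertex once the boundary has gcd(33,15) + gcd(28,78) + gcd(19,20) + gcd(7,13) + gcd(7,60) = 3+2+1+1+1 = 8.
Pick's theorem gives I = A − B/2 + 1 = 2166 − 8/2 + 1 = 2163, so the closed region contains I + B = 2163 + 8 = 2171 lattice points.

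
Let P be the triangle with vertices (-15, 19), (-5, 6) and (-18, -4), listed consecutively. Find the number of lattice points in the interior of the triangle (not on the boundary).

By the shoelace formula, twice the signed area is |((-15)·6 − (-5)·19) + ((-5)·(-4) − (-18)·6) + ((-18)·19 − (-15)·(-4))| = 269, so the area is 269/2.
The number of boundary lattice points is Σ gcd(|Δx|,|Δy|) = gcd(10,13) + gcd(13,10) + gcd(3,23) = 1+1+1 = 3.
Pick's theorem gives I = A − B/2 + 1 = 269/2 − 3/2 + 1 = 134.

134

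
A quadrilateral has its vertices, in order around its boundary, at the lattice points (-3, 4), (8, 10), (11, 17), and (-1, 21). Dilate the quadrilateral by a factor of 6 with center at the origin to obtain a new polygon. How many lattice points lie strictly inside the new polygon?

4858

Using the shoelace formula, 2A = |((-3)·10 − 8·4) + (8·17 − 11·10) + (11·21 − (-1)·17) + ((-1)·4 − (-3)·21)| = 271, so the area is 135.5.
The number of boundary lattice points is Σ gcd(|Δx|,|Δy|) = gcd(11,6) + gcd(3,7) + gcd(12,4) + gcd(2,17) = 1+1+4+1 = 7.
Scaling by 6 multiplies the area by 6² = 36 (so the new area is 4878) and multiplies the boundary lattice-point count by 6, giving 42.
By Pick's theorem, the interior count of the dilated polygon is 4878 − 42/2 + 1 = 4858.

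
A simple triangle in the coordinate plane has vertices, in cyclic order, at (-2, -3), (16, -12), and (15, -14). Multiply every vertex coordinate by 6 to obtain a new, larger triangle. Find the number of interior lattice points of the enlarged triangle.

By the shoelace formula, twice the signed area is |((-2)·(-12) − 16·(-3)) + (16·(-14) − 15·(-12)) + (15·(-3) − (-2)·(-14))| = 45, so the area is 22.5.
Along each edge there are gcd(|Δx|,|Δy|)+1 lattice points, so counting each shared vertex once the boundary has gcd(18,9) + gcd(1,2) + gcd(17,11) = 9+1+1 = 11.
Scaling by 6 multiplies the area by 6² = 36 (so the new area is 810) and multiplies the boundary lattice-point count by 6, giving 66.
By Pick's theorem, the interior count of the dilated polygon is 810 − 66/2 + 1 = 778.

778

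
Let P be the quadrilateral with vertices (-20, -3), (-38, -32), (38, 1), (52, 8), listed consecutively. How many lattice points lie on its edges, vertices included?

Summing gcd(|Δx|,|Δy|) over the edges gives the boundary count: gcd(18,29) + gcd(76,33) + gcd(14,7) + gcd(72,11) = 1+1+7+1 = 10.

10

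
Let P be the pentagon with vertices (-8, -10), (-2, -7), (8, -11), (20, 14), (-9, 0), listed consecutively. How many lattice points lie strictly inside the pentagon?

The shoelace formula gives twice the area as |[(-8)·(-7) − (-2)·(-10)] + [(-2)·(-11) − 8·(-7)] + [8·14 − 20·(-11)] + [20·0 − (-9)·14] + [(-9)·(-10) − (-8)·0]| = 662, so the area is 331.
Summing gcd(|Δx|,|Δy|) over the edges gives the boundary count: gcd(6,3) + gcd(10,4) + gcd(12,25) + gcd(29,14) + gcd(1,10) = 3+2+1+1+1 = 8.
By Pick's theorem A = I + B/2 − 1, so I = 331 − 8/2 + 1 = 328.

328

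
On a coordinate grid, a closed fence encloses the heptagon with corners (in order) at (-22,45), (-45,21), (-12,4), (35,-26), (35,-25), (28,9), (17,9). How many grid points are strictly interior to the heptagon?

1951

By the shoelace formula, twice the signed area is |[(-22)·21 − (-45)·45] + [(-45)·4 − (-12)·21] + [(-12)·(-26) − 35·4] + [35·(-25) − 35·(-26)] + [35·9 − 28·(-25)] + [28·9 − 17·9] + [17·45 − (-22)·9]| = 3919, so the area is 3919/2.
Summing gcd(|Δx|,|Δy|) over the edges gives the boundary count: gcd(23,24) + gcd(33,17) + gcd(47,30) + gcd(0,1) + gcd(7,34) + gcd(11,0) + gcd(39,36) = 1+1+1+1+1+11+3 = 19.
Pick's theorem gives I = A − B/2 + 1 = 3919/2 − 19/2 + 1 = 1951.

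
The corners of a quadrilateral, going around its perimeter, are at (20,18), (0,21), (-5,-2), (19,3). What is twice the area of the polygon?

Using the shoelace formula, 2A = |[20·21 − 0·18] + [0·(-2) − (-5)·21] + [(-5)·3 − 19·(-2)] + [19·18 − 20·3]| = 830, so the area is 415.

830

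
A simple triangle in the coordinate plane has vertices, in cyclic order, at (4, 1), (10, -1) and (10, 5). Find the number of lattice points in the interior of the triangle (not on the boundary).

14

The shoelace formula gives twice the area as |(4·(-1) − 10·1) + (10·5 − 10·(-1)) + (10·1 − 4·5)| = 36, so the area is 18.
Along each edge there are gcd(|Δx|,|Δy|)+1 lattice points, so counting each shared vertex once the boundary has gcd(6,2) + gcd(0,6) + gcd(6,4) = 2+6+2 = 10.
Pick's theorem gives I = A − B/2 + 1 = 18 − 10/2 + 1 = 14.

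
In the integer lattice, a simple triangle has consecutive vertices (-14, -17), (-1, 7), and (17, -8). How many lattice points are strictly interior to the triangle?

Using the shoelace formula, 2A = |[(-14)·7 − (-1)·(-17)] + [(-1)·(-8) − 17·7] + [17·(-17) − (-14)·(-8)]| = 627, so the area is 313.5.
Summing gcd(|Δx|,|Δy|) over the edges gives the boundary count: gcd(13,24) + gcd(18,15) + gcd(31,9) = 1+3+1 = 5.
Pick's theorem gives I = A − B/2 + 1 = 313.5 − 5/2 + 1 = 312.

312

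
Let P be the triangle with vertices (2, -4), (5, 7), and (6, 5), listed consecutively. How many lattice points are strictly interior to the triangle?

8

By the shoelace formula, twice the signed area is |[2·7 − 5·(-4)] + [5·5 − 6·7] + [6·(-4) − 2·5]| = 17, so the area is 17/2.
The number of boundary lattice points is Σ gcd(|Δx|,|Δy|) = gcd(3,11) + gcd(1,2) + gcd(4,9) = 1+1+1 = 3.
By Pick's theorem A = I + B/2 − 1, so I = 17/2 − 3/2 + 1 = 8.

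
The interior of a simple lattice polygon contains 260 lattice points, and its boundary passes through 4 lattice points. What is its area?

261

By Pick's theorem, A = I + B/2 − 1 = 260 + 4/2 − 1 = 261.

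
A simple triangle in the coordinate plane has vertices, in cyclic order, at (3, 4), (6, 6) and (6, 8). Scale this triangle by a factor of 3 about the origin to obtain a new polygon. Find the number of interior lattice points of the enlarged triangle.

22

Using the shoelace formula, 2A = |(3·6 − 6·4) + (6·8 − 6·6) + (6·4 − 3·8)| = 6, so the area is 3.
Summing gcd(|Δx|,|Δy|) over the edges gives the boundary count: gcd(3,2) + gcd(0,2) + gcd(3,4) = 1+2+1 = 4.
Scaling by 3 multiplies the area by 3² = 9 (so the new area is 27) and multiplies the boundary lattice-point count by 3, giving 12.
By Pick's theorem, the interior count of the dilated polygon is 27 − 12/2 + 1 = 22.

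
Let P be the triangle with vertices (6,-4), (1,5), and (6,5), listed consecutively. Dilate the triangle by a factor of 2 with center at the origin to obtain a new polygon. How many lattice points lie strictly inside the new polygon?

By the shoelace formula, twice the signed area is |(6·5 − 1·(-4)) + (1·5 − 6·5) + (6·(-4) − 6·5)| = 45, so the area is 22.5.
The number of boundary lattice points is Σ gcd(|Δx|,|Δy|) = gcd(5,9) + gcd(5,0) + gcd(0,9) = 1+5+9 = 15.
Scaling by 2 multiplies the area by 2² = 4 (so the new area is 90) and multiplies the boundary lattice-point count by 2, giving 30.
By Pick's theorem, the interior count of the dilated polygon is 90 − 30/2 + 1 = 76.

76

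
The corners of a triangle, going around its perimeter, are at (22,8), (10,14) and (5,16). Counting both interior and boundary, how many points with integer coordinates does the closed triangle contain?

8

Using the shoelace formula, 2A = |(22·14 − 10·8) + (10·16 − 5·14) + (5·8 − 22·16)| = 6, so the area is 3.
Summing gcd(|Δx|,|Δy|) over the edges gives the boundary count: gcd(12,6) + gcd(5,2) + gcd(17,8) = 6+1+1 = 8.
Pick's theorem gives I = A − B/2 + 1 = 3 − 8/2 + 1 = 0, so the closed region contains I + B = 0 + 8 = 8 lattice points.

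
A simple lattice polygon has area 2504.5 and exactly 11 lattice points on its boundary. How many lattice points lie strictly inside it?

From Pick's theorem, I = A − B/2 + 1 = 2504.5 − 11/2 + 1 = 2500.

2500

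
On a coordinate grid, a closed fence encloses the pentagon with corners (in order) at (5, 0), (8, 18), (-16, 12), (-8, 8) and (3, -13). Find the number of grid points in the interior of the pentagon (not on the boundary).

287

The shoelace formula gives twice the area as |(5·18 − 8·0) + (8·12 − (-16)·18) + ((-16)·8 − (-8)·12) + ((-8)·(-13) − 3·8) + (3·0 − 5·(-13))| = 587, so the area is 587/2.
The number of boundary lattice points is Σ gcd(|Δx|,|Δy|) = gcd(3,18) + gcd(24,6) + gcd(8,4) + gcd(11,21) + gcd(2,13) = 3+6+4+1+1 = 15.
Pick's theorem gives I = A − B/2 + 1 = 587/2 − 15/2 + 1 = 287.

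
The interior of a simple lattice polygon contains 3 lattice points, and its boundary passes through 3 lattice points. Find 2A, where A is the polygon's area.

7

By Pick's theorem, A = I + B/2 − 1 = 3 + 3/2 − 1 = 7/2.
Hence 2A = 7.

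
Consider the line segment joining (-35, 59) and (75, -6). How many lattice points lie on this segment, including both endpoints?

The number of lattice points on a segment between lattice points is gcd(|Δx|,|Δy|) + 1 = gcd(110,65) + 1 = 5 + 1 = 6.

6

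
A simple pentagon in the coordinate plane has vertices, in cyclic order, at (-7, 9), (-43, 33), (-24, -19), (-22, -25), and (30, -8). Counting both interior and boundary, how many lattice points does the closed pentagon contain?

By the shoelace formula, twice the signed area is |[(-7)·33 − (-43)·9] + [(-43)·(-19) − (-24)·33] + [(-24)·(-25) − (-22)·(-19)] + [(-22)·(-8) − 30·(-25)] + [30·9 − (-7)·(-8)]| = 3087, so the area is 1543.5.
Summing gcd(|Δx|,|Δy|) over the edges gives the boundary count: gcd(36,24) + gcd(19,52) + gcd(2,6) + gcd(52,17) + gcd(37,17) = 12+1+2+1+1 = 17.
Pick's theorem gives I = A − B/2 + 1 = 1543.5 − 17/2 + 1 = 1536, so the closed region contains I + B = 1536 + 17 = 1553 lattice points.

1553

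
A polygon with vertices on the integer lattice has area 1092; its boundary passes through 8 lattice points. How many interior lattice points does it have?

Pick's theorem A = I + B/2 − 1 rearranges to I = A − B/2 + 1 = 1092 − 8/2 + 1 = 1089.

1089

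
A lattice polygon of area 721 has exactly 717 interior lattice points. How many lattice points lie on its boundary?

Pick's theorem gives A = I + B/2 − 1, so B = 2(A − I + 1) = 2(721 − 717 + 1) = 10.

10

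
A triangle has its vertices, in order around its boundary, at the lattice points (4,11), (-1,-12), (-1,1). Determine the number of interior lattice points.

24

By the shoelace formula, twice the signed area is |(4·(-12) − (-1)·11) + ((-1)·1 − (-1)·(-12)) + ((-1)·11 − 4·1)| = 65, so the area is 32.5.
The number of boundary lattice points is Σ gcd(|Δx|,|Δy|) = gcd(5,23) + gcd(0,13) + gcd(5,10) = 1+13+5 = 19.
Pick's theorem gives I = A − B/2 + 1 = 32.5 − 19/2 + 1 = 24.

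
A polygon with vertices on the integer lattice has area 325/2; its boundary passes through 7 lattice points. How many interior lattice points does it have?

160

From Pick's theorem, I = A − B/2 + 1 = 325/2 − 7/2 + 1 = 160.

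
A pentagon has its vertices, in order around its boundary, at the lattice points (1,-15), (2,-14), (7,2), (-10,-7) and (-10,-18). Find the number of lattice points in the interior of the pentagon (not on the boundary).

177

By the shoelace formula, twice the signed area is |(1·(-14) − 2·(-15)) + (2·2 − 7·(-14)) + (7·(-7) − (-10)·2) + ((-10)·(-18) − (-10)·(-7)) + ((-10)·(-15) − 1·(-18))| = 367, so the area is 183.5.
Summing gcd(|Δx|,|Δy|) over the edges gives the boundary count: gcd(1,1) + gcd(5,16) + gcd(17,9) + gcd(0,11) + gcd(11,3) = 1+1+1+11+1 = 15.
By Pick's theorem A = I + B/2 − 1, so I = 183.5 − 15/2 + 1 = 177.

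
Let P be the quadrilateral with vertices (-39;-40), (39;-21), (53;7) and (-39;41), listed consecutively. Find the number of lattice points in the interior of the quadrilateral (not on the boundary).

The shoelace formula gives twice the area as |[(-39)·(-21) − 39·(-40)] + [39·7 − 53·(-21)] + [53·41 − (-39)·7] + [(-39)·(-40) − (-39)·41]| = 9370, so the area is 4685.
The number of boundary lattice points is Σ gcd(|Δx|,|Δy|) = gcd(78,19) + gcd(14,28) + gcd(92,34) + gcd(0,81) = 1+14+2+81 = 98.
Pick's theorem gives I = A − B/2 + 1 = 4685 − 98/2 + 1 = 4637.

4637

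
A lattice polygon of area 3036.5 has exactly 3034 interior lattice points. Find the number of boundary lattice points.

Pick's theorem gives A = I + B/2 − 1, so B = 2(A − I + 1) = 2(3036.5 − 3034 + 1) = 7.

7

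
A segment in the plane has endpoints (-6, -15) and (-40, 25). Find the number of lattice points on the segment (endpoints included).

3

The number of lattice points on a segment between lattice points is gcd(|Δx|,|Δy|) + 1 = gcd(34,40) + 1 = 2 + 1 = 3.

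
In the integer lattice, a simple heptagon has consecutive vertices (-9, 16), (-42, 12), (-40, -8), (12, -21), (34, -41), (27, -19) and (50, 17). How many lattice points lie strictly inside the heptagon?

The shoelace formula gives twice the area as |((-9)·12 − (-42)·16) + ((-42)·(-8) − (-40)·12) + ((-40)·(-21) − 12·(-8)) + (12·(-41) − 34·(-21)) + (34·(-19) − 27·(-41)) + (27·17 − 50·(-19)) + (50·16 − (-9)·17)| = 5361, so the area is 2680.5.
The number of boundary lattice points is Σ gcd(|Δx|,|Δy|) = gcd(33,4) + gcd(2,20) + gcd(52,13) + gcd(22,20) + gcd(7,22) + gcd(23,36) + gcd(59,1) = 1+2+13+2+1+1+1 = 21.
Pick's theorem gives I = A − B/2 + 1 = 2680.5 − 21/2 + 1 = 2671.

2671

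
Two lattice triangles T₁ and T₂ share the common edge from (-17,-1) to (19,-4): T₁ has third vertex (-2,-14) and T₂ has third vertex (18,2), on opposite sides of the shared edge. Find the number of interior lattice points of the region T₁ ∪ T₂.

317

The union is the simple quadrilateral with vertices (-17,-1), (-2,-14), (19,-4), (18,2) in order.
By the shoelace formula, twice the signed area is |((-17)·(-14) − (-2)·(-1)) + ((-2)·(-4) − 19·(-14)) + (19·2 − 18·(-4)) + (18·(-1) − (-17)·2)| = 636, so the area is 318.
Summing gcd(|Δx|,|Δy|) over the edges gives the boundary count: gcd(15,13) + gcd(21,10) + gcd(1,6) + gcd(35,3) = 1+1+1+1 = 4.
By Pick's theorem I = A − B/2 + 1 = 318 − 4/2 + 1 = 317.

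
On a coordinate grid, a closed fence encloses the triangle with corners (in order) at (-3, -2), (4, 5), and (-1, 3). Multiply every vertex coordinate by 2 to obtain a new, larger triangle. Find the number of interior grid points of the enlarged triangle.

34

By the shoelace formula, twice the signed area is |((-3)·5 − 4·(-2)) + (4·3 − (-1)·5) + ((-1)·(-2) − (-3)·3)| = 21, so the area is 21/2.
Summing gcd(|Δx|,|Δy|) over the edges gives the boundary count: gcd(7,7) + gcd(5,2) + gcd(2,5) = 7+1+1 = 9.
Scaling by 2 multiplies the area by 2² = 4 (so the new area is 42) and multiplies the boundary lattice-point count by 2, giving 18.
By Pick's theorem, the interior count of the dilated polygon is 42 − 18/2 + 1 = 34.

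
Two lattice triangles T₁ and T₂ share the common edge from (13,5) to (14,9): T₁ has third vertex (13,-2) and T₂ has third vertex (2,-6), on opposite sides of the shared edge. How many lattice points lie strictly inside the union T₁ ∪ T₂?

The union is the simple quadrilateral with vertices (13,5), (13,-2), (14,9), (2,-6) in order.
By the shoelace formula, twice the signed area is |[13·(-2) − 13·5] + [13·9 − 14·(-2)] + [14·(-6) − 2·9] + [2·5 − 13·(-6)]| = 40, so the area is 20.
The number of boundary lattice points is Σ gcd(|Δx|,|Δy|) = gcd(0,7) + gcd(1,11) + gcd(12,15) + gcd(11,11) = 7+1+3+11 = 22.
By Pick's theorem I = A − B/2 + 1 = 20 − 22/2 + 1 = 10.

10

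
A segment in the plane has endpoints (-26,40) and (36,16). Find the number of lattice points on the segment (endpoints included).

The number of lattice points on a segment between lattice points is gcd(|Δx|,|Δy|) + 1 = gcd(62,24) + 1 = 2 + 1 = 3.

3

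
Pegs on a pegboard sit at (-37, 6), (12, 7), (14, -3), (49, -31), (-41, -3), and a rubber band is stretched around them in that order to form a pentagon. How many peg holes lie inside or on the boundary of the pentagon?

1271

The shoelace formula gives twice the area as |[(-37)·7 − 12·6] + [12·(-3) − 14·7] + [14·(-31) − 49·(-3)] + [49·(-3) − (-41)·(-31)] + [(-41)·6 − (-37)·(-3)]| = 2527, so the area is 2527/2.
Along each edge there are gcd(|Δx|,|Δy|)+1 lattice points, so counting each shared vertex once the boundary has gcd(49,1) + gcd(2,10) + gcd(35,28) + gcd(90,28) + gcd(4,9) = 1+2+7+2+1 = 13.
Pick's theorem gives I = A − B/2 + 1 = 2527/2 − 13/2 + 1 = 1258, so the closed region contains I + B = 1258 + 13 = 1271 lattice points.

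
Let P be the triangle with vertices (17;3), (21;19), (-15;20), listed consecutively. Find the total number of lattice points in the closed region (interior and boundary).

294

The shoelace formula gives twice the area as |(17·19 − 21·3) + (21·20 − (-15)·19) + ((-15)·3 − 17·20)| = 580, so the area is 290.
Along each edge there are gcd(|Δx|,|Δy|)+1 lattice points, so counting each shared vertex once the boundary has gcd(4,16) + gcd(36,1) + gcd(32,17) = 4+1+1 = 6.
Pick's theorem gives I = A − B/2 + 1 = 290 − 6/2 + 1 = 288, so the closed region contains I + B = 288 + 6 = 294 lattice points.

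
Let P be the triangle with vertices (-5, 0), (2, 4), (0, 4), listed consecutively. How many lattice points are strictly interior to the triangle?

3

The shoelace formula gives twice the area as |[(-5)·4 − 2·0] + [2·4 − 0·4] + [0·0 − (-5)·4]| = 8, so the area is 4.
The number of boundary lattice points is Σ gcd(|Δx|,|Δy|) = gcd(7,4) + gcd(2,0) + gcd(5,4) = 1+2+1 = 4.
By Pick's theorem A = I + B/2 − 1, so I = 4 − 4/2 + 1 = 3.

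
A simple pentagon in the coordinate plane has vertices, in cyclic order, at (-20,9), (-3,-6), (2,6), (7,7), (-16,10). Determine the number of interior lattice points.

By the shoelace formula, twice the signed area is |[(-20)·(-6) − (-3)·9] + [(-3)·6 − 2·(-6)] + [2·7 − 7·6] + [7·10 − (-16)·7] + [(-16)·9 − (-20)·10]| = 351, so the area is 175.5.
The number of boundary lattice points is Σ gcd(|Δx|,|Δy|) = gcd(17,15) + gcd(5,12) + gcd(5,1) + gcd(23,3) + gcd(4,1) = 1+1+1+1+1 = 5.
Pick's theorem gives I = A − B/2 + 1 = 175.5 − 5/2 + 1 = 174.

174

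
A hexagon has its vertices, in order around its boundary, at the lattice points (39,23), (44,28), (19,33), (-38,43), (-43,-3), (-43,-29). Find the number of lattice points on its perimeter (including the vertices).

40

Along each edge there are gcd(|Δx|,|Δy|)+1 lattice points, so counting each shared vertex once the boundary has gcd(5,5) + gcd(25,5) + gcd(57,10) + gcd(5,46) + gcd(0,26) + gcd(82,52) = 5+5+1+1+26+2 = 40.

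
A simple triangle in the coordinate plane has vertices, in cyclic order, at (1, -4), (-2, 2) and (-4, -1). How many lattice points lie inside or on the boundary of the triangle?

14

The shoelace formula gives twice the area as |[1·2 − (-2)·(-4)] + [(-2)·(-1) − (-4)·2] + [(-4)·(-4) − 1·(-1)]| = 21, so the area is 21/2.
The number of boundary lattice points is Σ gcd(|Δx|,|Δy|) = gcd(3,6) + gcd(2,3) + gcd(5,3) = 3+1+1 = 5.
Pick's theorem gives I = A − B/2 + 1 = 21/2 − 5/2 + 1 = 9, so the closed region contains I + B = 9 + 5 = 14 lattice points.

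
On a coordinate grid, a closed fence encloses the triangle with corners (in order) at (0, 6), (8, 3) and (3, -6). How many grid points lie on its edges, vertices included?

5

Summing gcd(|Δx|,|Δy|) over the edges gives the boundary count: gcd(8,3) + gcd(5,9) + gcd(3,12) = 1+1+3 = 5.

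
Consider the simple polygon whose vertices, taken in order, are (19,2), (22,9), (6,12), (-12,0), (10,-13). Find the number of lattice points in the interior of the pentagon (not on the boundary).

447

Using the shoelace formula, 2A = |(19·9 − 22·2) + (22·12 − 6·9) + (6·0 − (-12)·12) + ((-12)·(-13) − 10·0) + (10·2 − 19·(-13))| = 904, so the area is 452.
Summing gcd(|Δx|,|Δy|) over the edges gives the boundary count: gcd(3,7) + gcd(16,3) + gcd(18,12) + gcd(22,13) + gcd(9,15) = 1+1+6+1+3 = 12.
By Pick's theorem A = I + B/2 − 1, so I = 452 − 12/2 + 1 = 447.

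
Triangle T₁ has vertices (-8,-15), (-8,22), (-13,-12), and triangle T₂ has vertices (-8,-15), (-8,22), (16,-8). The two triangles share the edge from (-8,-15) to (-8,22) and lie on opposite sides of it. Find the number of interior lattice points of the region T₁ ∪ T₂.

533

The union is the simple quadrilateral with vertices (-8,-15), (-13,-12), (-8,22), (16,-8) in order.
The shoelace formula gives twice the area as |[(-8)·(-12) − (-13)·(-15)] + [(-13)·22 − (-8)·(-12)] + [(-8)·(-8) − 16·22] + [16·(-15) − (-8)·(-8)]| = 1073, so the area is 1073/2.
Summing gcd(|Δx|,|Δy|) over the edges gives the boundary count: gcd(5,3) + gcd(5,34) + gcd(24,30) + gcd(24,7) = 1+1+6+1 = 9.
By Pick's theorem I = A − B/2 + 1 = 1073/2 − 9/2 + 1 = 533.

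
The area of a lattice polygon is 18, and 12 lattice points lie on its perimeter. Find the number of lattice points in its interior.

13

From Pick's theorem, I = A − B/2 + 1 = 18 − 12/2 + 1 = 13.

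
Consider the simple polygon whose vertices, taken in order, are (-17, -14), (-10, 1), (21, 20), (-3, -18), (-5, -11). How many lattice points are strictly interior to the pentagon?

The shoelace formula gives twice the area as |[(-17)·1 − (-10)·(-14)] + [(-10)·20 − 21·1] + [21·(-18) − (-3)·20] + [(-3)·(-11) − (-5)·(-18)] + [(-5)·(-14) − (-17)·(-11)]| = 870, so the area is 435.
Along each edge there are gcd(|Δx|,|Δy|)+1 lattice points, so counting each shared vertex once the boundary has gcd(7,15) + gcd(31,19) + gcd(24,38) + gcd(2,7) + gcd(12,3) = 1+1+2+1+3 = 8.
By Pick's theorem A = I + B/2 − 1, so I = 435 − 8/2 + 1 = 432.

432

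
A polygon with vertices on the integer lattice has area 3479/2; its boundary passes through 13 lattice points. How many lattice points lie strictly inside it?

1734

From Pick's theorem, I = A − B/2 + 1 = 3479/2 − 13/2 + 1 = 1734.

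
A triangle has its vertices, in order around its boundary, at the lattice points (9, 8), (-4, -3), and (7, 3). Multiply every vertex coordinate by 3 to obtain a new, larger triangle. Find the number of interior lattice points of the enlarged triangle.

The shoelace formula gives twice the area as |(9·(-3) − (-4)·8) + ((-4)·3 − 7·(-3)) + (7·8 − 9·3)| = 43, so the area is 43/2.
Summing gcd(|Δx|,|Δy|) over the edges gives the boundary count: gcd(13,11) + gcd(11,6) + gcd(2,5) = 1+1+1 = 3.
Scaling by 3 multiplies the area by 3² = 9 (so the new area is 387/2) and multiplies the boundary lattice-point count by 3, giving 9.
By Pick's theorem, the interior count of the dilated polygon is 387/2 − 9/2 + 1 = 190.

190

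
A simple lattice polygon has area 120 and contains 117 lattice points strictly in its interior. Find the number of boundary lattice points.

Pick's theorem gives A = I + B/2 − 1, so B = 2(A − I + 1) = 2(120 − 117 + 1) = 8.

8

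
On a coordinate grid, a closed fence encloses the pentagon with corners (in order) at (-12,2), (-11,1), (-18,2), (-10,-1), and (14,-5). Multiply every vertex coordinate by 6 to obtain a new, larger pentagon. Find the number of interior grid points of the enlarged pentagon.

Using the shoelace formula, 2A = |[(-12)·1 − (-11)·2] + [(-11)·2 − (-18)·1] + [(-18)·(-1) − (-10)·2] + [(-10)·(-5) − 14·(-1)] + [14·2 − (-12)·(-5)]| = 76, so the area is 38.
Along each edge there are gcd(|Δx|,|Δy|)+1 lattice points, so counting each shared vertex once the boundary has gcd(1,1) + gcd(7,1) + gcd(8,3) + gcd(24,4) + gcd(26,7) = 1+1+1+4+1 = 8.
Scaling by 6 multiplies the area by 6² = 36 (so the new area is 1368) and multiplies the boundary lattice-point count by 6, giving 48.
By Pick's theorem, the interior count of the dilated polygon is 1368 − 48/2 + 1 = 1345.

1345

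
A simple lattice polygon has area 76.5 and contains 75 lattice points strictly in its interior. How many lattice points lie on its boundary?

Pick's theorem gives A = I + B/2 − 1, so B = 2(A − I + 1) = 2(76.5 − 75 + 1) = 5.

5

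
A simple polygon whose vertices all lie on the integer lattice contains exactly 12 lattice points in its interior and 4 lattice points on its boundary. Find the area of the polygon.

13

By Pick's theorem, A = I + B/2 − 1 = 12 + 4/2 − 1 = 13.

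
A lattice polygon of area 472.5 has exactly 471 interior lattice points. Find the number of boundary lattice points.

Pick's theorem gives A = I + B/2 − 1, so B = 2(A − I + 1) = 2(472.5 − 471 + 1) = 5.

5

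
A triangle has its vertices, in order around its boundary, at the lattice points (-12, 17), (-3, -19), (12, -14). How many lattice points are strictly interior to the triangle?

Using the shoelace formula, 2A = |((-12)·(-19) − (-3)·17) + ((-3)·(-14) − 12·(-19)) + (12·17 − (-12)·(-14))| = 585, so the area is 585/2.
Summing gcd(|Δx|,|Δy|) over the edges gives the boundary count: gcd(9,36) + gcd(15,5) + gcd(24,31) = 9+5+1 = 15.
By Pick's theorem A = I + B/2 − 1, so I = 585/2 − 15/2 + 1 = 286.

286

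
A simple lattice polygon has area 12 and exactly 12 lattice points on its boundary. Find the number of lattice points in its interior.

7

From Pick's theorem, I = A − B/2 + 1 = 12 − 12/2 + 1 = 7.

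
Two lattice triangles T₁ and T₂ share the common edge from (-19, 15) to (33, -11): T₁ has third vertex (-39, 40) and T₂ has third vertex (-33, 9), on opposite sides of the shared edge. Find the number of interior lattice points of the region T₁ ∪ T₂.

723

The union is the simple quadrilateral with vertices (-19, 15), (-39, 40), (33, -11), (-33, 9) in order.
The shoelace formula gives twice the area as |[(-19)·40 − (-39)·15] + [(-39)·(-11) − 33·40] + [33·9 − (-33)·(-11)] + [(-33)·15 − (-19)·9]| = 1456, so the area is 728.
Summing gcd(|Δx|,|Δy|) over the edges gives the boundary count: gcd(20,25) + gcd(72,51) + gcd(66,20) + gcd(14,6) = 5+3+2+2 = 12.
By Pick's theorem I = A − B/2 + 1 = 728 − 12/2 + 1 = 723.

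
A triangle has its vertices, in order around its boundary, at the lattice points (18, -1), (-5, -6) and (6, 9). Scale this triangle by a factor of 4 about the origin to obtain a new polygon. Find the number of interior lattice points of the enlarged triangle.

Using the shoelace formula, 2A = |[18·(-6) − (-5)·(-1)] + [(-5)·9 − 6·(-6)] + [6·(-1) − 18·9]| = 290, so the area is 145.
Along each edge there are gcd(|Δx|,|Δy|)+1 lattice points, so counting each shared vertex once the boundary has gcd(23,5) + gcd(11,15) + gcd(12,10) = 1+1+2 = 4.
Scaling by 4 multiplies the area by 4² = 16 (so the new area is 2320) and multiplies the boundary lattice-point count by 4, giving 16.
By Pick's theorem, the interior count of the dilated polygon is 2320 − 16/2 + 1 = 2313.

2313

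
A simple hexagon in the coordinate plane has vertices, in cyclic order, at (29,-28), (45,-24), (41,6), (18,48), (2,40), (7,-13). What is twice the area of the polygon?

Using the shoelace formula, 2A = |(29·(-24) − 45·(-28)) + (45·6 − 41·(-24)) + (41·48 − 18·6) + (18·40 − 2·48) + (2·(-13) − 7·40) + (7·(-28) − 29·(-13))| = 4177, so the area is 4177/2.

4177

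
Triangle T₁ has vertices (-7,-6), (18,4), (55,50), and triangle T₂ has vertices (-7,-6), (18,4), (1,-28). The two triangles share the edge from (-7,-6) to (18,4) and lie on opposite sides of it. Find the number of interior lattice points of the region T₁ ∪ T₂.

703

The union is the simple quadrilateral with vertices (-7,-6), (55,50), (18,4), (1,-28) in order.
By the shoelace formula, twice the signed area is |[(-7)·50 − 55·(-6)] + [55·4 − 18·50] + [18·(-28) − 1·4] + [1·(-6) − (-7)·(-28)]| = 1410, so the area is 705.
Summing gcd(|Δx|,|Δy|) over the edges gives the boundary count: gcd(62,56) + gcd(37,46) + gcd(17,32) + gcd(8,22) = 2+1+1+2 = 6.
By Pick's theorem I = A − B/2 + 1 = 705 − 6/2 + 1 = 703.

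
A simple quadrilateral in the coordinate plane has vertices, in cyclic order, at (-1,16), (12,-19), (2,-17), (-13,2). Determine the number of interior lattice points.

Using the shoelace formula, 2A = |[(-1)·(-19) − 12·16] + [12·(-17) − 2·(-19)] + [2·2 − (-13)·(-17)] + [(-13)·16 − (-1)·2]| = 762, so the area is 381.
Summing gcd(|Δx|,|Δy|) over the edges gives the boundary count: gcd(13,35) + gcd(10,2) + gcd(15,19) + gcd(12,14) = 1+2+1+2 = 6.
By Pick's theorem A = I + B/2 − 1, so I = 381 − 6/2 + 1 = 379.

379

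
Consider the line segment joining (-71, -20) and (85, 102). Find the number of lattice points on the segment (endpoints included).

The number of lattice points on a segment between lattice points is gcd(|Δx|,|Δy|) + 1 = gcd(156,122) + 1 = 2 + 1 = 3.

3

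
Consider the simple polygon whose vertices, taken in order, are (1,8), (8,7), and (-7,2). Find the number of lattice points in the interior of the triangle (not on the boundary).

By the shoelace formula, twice the signed area is |[1·7 − 8·8] + [8·2 − (-7)·7] + [(-7)·8 − 1·2]| = 50, so the area is 25.
Along each edge there are gcd(|Δx|,|Δy|)+1 lattice points, so counting each shared vertex once the boundary has gcd(7,1) + gcd(15,5) + gcd(8,6) = 1+5+2 = 8.
By Pick's theorem A = I + B/2 − 1, so I = 25 − 8/2 + 1 = 22.

22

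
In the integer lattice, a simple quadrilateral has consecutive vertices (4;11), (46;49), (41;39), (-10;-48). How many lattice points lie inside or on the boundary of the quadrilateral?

The shoelace formula gives twice the area as |[4·49 − 46·11] + [46·39 − 41·49] + [41·(-48) − (-10)·39] + [(-10)·11 − 4·(-48)]| = 2021, so the area is 1010.5.
Summing gcd(|Δx|,|Δy|) over the edges gives the boundary count: gcd(42,38) + gcd(5,10) + gcd(51,87) + gcd(14,59) = 2+5+3+1 = 11.
Pick's theorem gives I = A − B/2 + 1 = 1010.5 − 11/2 + 1 = 1006, so the closed region contains I + B = 1006 + 11 = 1017 lattice points.

1017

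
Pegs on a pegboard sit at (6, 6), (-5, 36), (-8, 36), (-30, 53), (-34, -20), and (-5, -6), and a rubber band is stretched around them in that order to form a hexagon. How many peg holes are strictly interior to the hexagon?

1758

The shoelace formula gives twice the area as |(6·36 − (-5)·6) + ((-5)·36 − (-8)·36) + ((-8)·53 − (-30)·36) + ((-30)·(-20) − (-34)·53) + ((-34)·(-6) − (-5)·(-20)) + ((-5)·6 − 6·(-6))| = 3522, so the area is 1761.
Summing gcd(|Δx|,|Δy|) over the edges gives the boundary count: gcd(11,30) + gcd(3,0) + gcd(22,17) + gcd(4,73) + gcd(29,14) + gcd(11,12) = 1+3+1+1+1+1 = 8.
By Pick's theorem A = I + B/2 − 1, so I = 1761 − 8/2 + 1 = 1758.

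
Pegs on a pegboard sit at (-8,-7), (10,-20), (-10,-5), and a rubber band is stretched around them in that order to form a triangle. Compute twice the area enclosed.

Using the shoelace formula, 2A = |[(-8)·(-20) − 10·(-7)] + [10·(-5) − (-10)·(-20)] + [(-10)·(-7) − (-8)·(-5)]| = 10, so the area is 5.

10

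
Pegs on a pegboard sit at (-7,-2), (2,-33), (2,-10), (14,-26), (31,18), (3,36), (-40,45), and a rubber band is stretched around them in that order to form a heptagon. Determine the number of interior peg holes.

2214

By the shoelace formula, twice the signed area is |[(-7)·(-33) − 2·(-2)] + [2·(-10) − 2·(-33)] + [2·(-26) − 14·(-10)] + [14·18 − 31·(-26)] + [31·36 − 3·18] + [3·45 − (-40)·36] + [(-40)·(-2) − (-7)·45]| = 4459, so the area is 2229.5.
The number of boundary lattice points is Σ gcd(|Δx|,|Δy|) = gcd(9,31) + gcd(0,23) + gcd(12,16) + gcd(17,44) + gcd(28,18) + gcd(43,9) + gcd(33,47) = 1+23+4+1+2+1+1 = 33.
Pick's theorem gives I = A − B/2 + 1 = 2229.5 − 33/2 + 1 = 2214.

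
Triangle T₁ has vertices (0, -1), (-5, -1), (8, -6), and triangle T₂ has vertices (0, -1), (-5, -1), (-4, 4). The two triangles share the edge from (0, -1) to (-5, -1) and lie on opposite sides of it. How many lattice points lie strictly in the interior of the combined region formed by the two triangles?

24

The union is the simple quadrilateral with vertices (0, -1), (8, -6), (-5, -1), (-4, 4) in order.
Using the shoelace formula, 2A = |[0·(-6) − 8·(-1)] + [8·(-1) − (-5)·(-6)] + [(-5)·4 − (-4)·(-1)] + [(-4)·(-1) − 0·4]| = 50, so the area is 25.
Summing gcd(|Δx|,|Δy|) over the edges gives the boundary count: gcd(8,5) + gcd(13,5) + gcd(1,5) + gcd(4,5) = 1+1+1+1 = 4.
By Pick's theorem I = A − B/2 + 1 = 25 − 4/2 + 1 = 24.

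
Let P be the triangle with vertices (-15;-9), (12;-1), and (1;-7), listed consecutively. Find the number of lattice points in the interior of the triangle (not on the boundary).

36

Using the shoelace formula, 2A = |((-15)·(-1) − 12·(-9)) + (12·(-7) − 1·(-1)) + (1·(-9) − (-15)·(-7))| = 74, so the area is 37.
The number of boundary lattice points is Σ gcd(|Δx|,|Δy|) = gcd(27,8) + gcd(11,6) + gcd(16,2) = 1+1+2 = 4.
By Pick's theorem A = I + B/2 − 1, so I = 37 − 4/2 + 1 = 36.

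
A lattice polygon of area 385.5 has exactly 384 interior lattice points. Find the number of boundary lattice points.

5

Pick's theorem gives A = I + B/2 − 1, so B = 2(A − I + 1) = 2(385.5 − 384 + 1) = 5.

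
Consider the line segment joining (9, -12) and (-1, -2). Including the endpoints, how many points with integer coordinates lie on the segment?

The number of lattice points on a segment between lattice points is gcd(|Δx|,|Δy|) + 1 = gcd(10,10) + 1 = 10 + 1 = 11.

11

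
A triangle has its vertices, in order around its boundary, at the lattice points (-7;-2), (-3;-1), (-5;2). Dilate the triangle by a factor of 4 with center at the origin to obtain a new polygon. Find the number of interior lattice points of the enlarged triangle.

105

Using the shoelace formula, 2A = |((-7)·(-1) − (-3)·(-2)) + ((-3)·2 − (-5)·(-1)) + ((-5)·(-2) − (-7)·2)| = 14, so the area is 7.
The number of boundary lattice points is Σ gcd(|Δx|,|Δy|) = gcd(4,1) + gcd(2,3) + gcd(2,4) = 1+1+2 = 4.
Scaling by 4 multiplies the area by 4² = 16 (so the new area is 112) and multiplies the boundary lattice-point count by 4, giving 16.
By Pick's theorem, the interior count of the dilated polygon is 112 − 16/2 + 1 = 105.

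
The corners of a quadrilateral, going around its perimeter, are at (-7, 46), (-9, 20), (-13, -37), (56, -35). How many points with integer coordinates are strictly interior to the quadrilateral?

2857

By the shoelace formula, twice the signed area is |[(-7)·20 − (-9)·46] + [(-9)·(-37) − (-13)·20] + [(-13)·(-35) − 56·(-37)] + [56·46 − (-7)·(-35)]| = 5725, so the area is 2862.5.
The number of boundary lattice points is Σ gcd(|Δx|,|Δy|) = gcd(2,26) + gcd(4,57) + gcd(69,2) + gcd(63,81) = 2+1+1+9 = 13.
Pick's theorem gives I = A − B/2 + 1 = 2862.5 − 13/2 + 1 = 2857.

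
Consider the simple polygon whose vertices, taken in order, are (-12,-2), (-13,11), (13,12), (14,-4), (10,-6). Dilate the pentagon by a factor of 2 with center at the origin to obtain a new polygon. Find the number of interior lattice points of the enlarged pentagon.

1620

The shoelace formula gives twice the area as |[(-12)·11 − (-13)·(-2)] + [(-13)·12 − 13·11] + [13·(-4) − 14·12] + [14·(-6) − 10·(-4)] + [10·(-2) − (-12)·(-6)]| = 813, so the area is 813/2.
Along each edge there are gcd(|Δx|,|Δy|)+1 lattice points, so counting each shared vertex once the boundary has gcd(1,13) + gcd(26,1) + gcd(1,16) + gcd(4,2) + gcd(22,4) = 1+1+1+2+2 = 7.
Scaling by 2 multiplies the area by 2² = 4 (so the new area is 1626) and multiplies the boundary lattice-point count by 2, giving 14.
By Pick's theorem, the interior count of the dilated polygon is 1626 − 14/2 + 1 = 1620.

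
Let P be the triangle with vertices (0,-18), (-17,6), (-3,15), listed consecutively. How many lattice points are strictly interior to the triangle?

243

By the shoelace formula, twice the signed area is |(0·6 − (-17)·(-18)) + ((-17)·15 − (-3)·6) + ((-3)·(-18) − 0·15)| = 489, so the area is 244.5.
The number of boundary lattice points is Σ gcd(|Δx|,|Δy|) = gcd(17,24) + gcd(14,9) + gcd(3,33) = 1+1+3 = 5.
Pick's theorem gives I = A − B/2 + 1 = 244.5 − 5/2 + 1 = 243.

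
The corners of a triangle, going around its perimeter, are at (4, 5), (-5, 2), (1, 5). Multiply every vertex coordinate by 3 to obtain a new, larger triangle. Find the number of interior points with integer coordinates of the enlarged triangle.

By the shoelace formula, twice the signed area is |[4·2 − (-5)·5] + [(-5)·5 − 1·2] + [1·5 − 4·5]| = 9, so the area is 4.5.
Summing gcd(|Δx|,|Δy|) over the edges gives the boundary count: gcd(9,3) + gcd(6,3) + gcd(3,0) = 3+3+3 = 9.
Scaling by 3 multiplies the area by 3² = 9 (so the new area is 81/2) and multiplies the boundary lattice-point count by 3, giving 27.
By Pick's theorem, the interior count of the dilated polygon is 81/2 − 27/2 + 1 = 28.

28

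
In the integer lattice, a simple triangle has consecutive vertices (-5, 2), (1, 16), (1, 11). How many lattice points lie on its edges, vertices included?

Along each edge there are gcd(|Δx|,|Δy|)+1 lattice points, so counting each shared vertex once the boundary has gcd(6,14) + gcd(0,5) + gcd(6,9) = 2+5+3 = 10.

10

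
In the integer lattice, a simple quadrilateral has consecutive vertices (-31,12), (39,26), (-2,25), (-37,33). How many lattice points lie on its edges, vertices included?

19

Along each edge there are gcd(|Δx|,|Δy|)+1 lattice points, so counting each shared vertex once the boundary has gcd(70,14) + gcd(41,1) + gcd(35,8) + gcd(6,21) = 14+1+1+3 = 19.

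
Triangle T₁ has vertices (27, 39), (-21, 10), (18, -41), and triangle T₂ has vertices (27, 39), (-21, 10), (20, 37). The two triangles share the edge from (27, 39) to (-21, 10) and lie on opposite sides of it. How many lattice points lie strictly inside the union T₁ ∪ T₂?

The union is the simple quadrilateral with vertices (27, 39), (18, -41), (-21, 10), (20, 37) in order.
The shoelace formula gives twice the area as |[27·(-41) − 18·39] + [18·10 − (-21)·(-41)] + [(-21)·37 − 20·10] + [20·39 − 27·37]| = 3686, so the area is 1843.
Summing gcd(|Δx|,|Δy|) over the edges gives the boundary count: gcd(9,80) + gcd(39,51) + gcd(41,27) + gcd(7,2) = 1+3+1+1 = 6.
By Pick's theorem I = A − B/2 + 1 = 1843 − 6/2 + 1 = 1841.

1841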